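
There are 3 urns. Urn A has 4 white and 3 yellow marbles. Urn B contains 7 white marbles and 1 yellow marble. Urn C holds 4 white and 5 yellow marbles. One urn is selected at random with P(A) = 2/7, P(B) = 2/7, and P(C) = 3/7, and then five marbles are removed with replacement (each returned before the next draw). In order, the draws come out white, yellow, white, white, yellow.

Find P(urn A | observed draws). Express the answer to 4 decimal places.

0.4014

The likelihood of the observed sequence under each hypothesis: P(data | urn A) = (4/7)(3/7)(4/7)(4/7)(3/7) = 0.034271; P(data | urn B) = (7/8)(1/8)(7/8)(7/8)(1/8) = 0.010468; P(data | urn C) = (4/9)(5/9)(4/9)(4/9)(5/9) = 0.027096.
Multiplying each by its prior: 2/7 · 0.034271 = 0.0097918, 2/7 · 0.010468 = 0.0029907, 3/7 · 0.027096 = 0.011613; summing to 0.024395.
By Bayes' rule, P(urn A | data) = (0.0097918) / (0.024395) = 0.40138.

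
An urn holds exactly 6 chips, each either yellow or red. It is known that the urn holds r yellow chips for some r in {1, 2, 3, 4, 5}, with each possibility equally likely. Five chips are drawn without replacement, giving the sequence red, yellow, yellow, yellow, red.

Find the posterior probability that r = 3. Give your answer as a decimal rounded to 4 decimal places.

The likelihood of the observed sequence under each hypothesis: P(data | r = 1) = (5/6)(1/5)(0/4) = 0; P(data | r = 2) = (4/6)(2/5)(1/4)(0/3) = 0; P(data | r = 3) = (3/6)(3/5)(2/4)(1/3)(2/2) = 1/20; P(data | r = 4) = (2/6)(4/5)(3/4)(2/3)(1/2) = 1/15; P(data | r = 5) = (1/6)(5/5)(4/4)(3/3)(0/2) = 0.
Weighting by the prior gives 1/5 · 0 = 0, 1/5 · 0 = 0, 1/5 · 1/20 = 1/100, 1/5 · 1/15 = 1/75, 1/5 · 0 = 0; summing to 7/300.
By Bayes' rule, P(r = 3 | data) = (1/100) / (7/300) = 3/7.

0.4286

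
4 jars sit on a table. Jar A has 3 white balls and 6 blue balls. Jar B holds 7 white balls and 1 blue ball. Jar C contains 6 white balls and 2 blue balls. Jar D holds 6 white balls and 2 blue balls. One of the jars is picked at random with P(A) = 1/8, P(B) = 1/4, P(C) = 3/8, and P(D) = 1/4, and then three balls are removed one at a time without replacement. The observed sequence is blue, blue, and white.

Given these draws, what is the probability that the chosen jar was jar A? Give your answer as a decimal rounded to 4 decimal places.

The likelihood of the observed sequence under each hypothesis: P(data | jar A) = (6/9)(5/8)(3/7) = 5/28; P(data | jar B) = (1/8)(0/7) = 0; P(data | jar C) = (2/8)(1/7)(6/6) = 1/28; P(data | jar D) = (2/8)(1/7)(6/6) = 1/28.
The prior-weighted likelihoods are 1/8 · 5/28 = 5/224, 1/4 · 0 = 0, 3/8 · 1/28 = 3/224, 1/4 · 1/28 = 1/112; these sum to 5/112.
By Bayes' rule, P(jar A | data) = (5/224) / (5/112) = 1/2.

0.5000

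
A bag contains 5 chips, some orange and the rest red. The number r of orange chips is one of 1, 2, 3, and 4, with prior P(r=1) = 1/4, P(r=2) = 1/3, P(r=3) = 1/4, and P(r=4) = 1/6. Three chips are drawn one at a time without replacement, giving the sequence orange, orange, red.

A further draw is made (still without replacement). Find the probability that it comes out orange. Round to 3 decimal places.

For each hypothesis, P(data | H) works out to: P(data | r = 1) = (1/5)(0/4) = 0; P(data | r = 2) = (2/5)(1/4)(3/3) = 1/10; P(data | r = 3) = (3/5)(2/4)(2/3) = 1/5; P(data | r = 4) = (4/5)(3/4)(1/3) = 1/5.
Multiplying each by its prior: 1/4 · 0 = 0, 1/3 · 1/10 = 1/30, 1/4 · 1/5 = 1/20, 1/6 · 1/5 = 1/30; with total 7/60.
The posterior is then P(r = 1 | data) = 0, P(r = 2 | data) = 2/7, P(r = 3 | data) = 3/7, P(r = 4 | data) = 2/7.
Averaging over the posterior, P(orange next | data) = (0)(2/7) + (1/2)(3/7) + (1)(2/7) = 1/2.

0.500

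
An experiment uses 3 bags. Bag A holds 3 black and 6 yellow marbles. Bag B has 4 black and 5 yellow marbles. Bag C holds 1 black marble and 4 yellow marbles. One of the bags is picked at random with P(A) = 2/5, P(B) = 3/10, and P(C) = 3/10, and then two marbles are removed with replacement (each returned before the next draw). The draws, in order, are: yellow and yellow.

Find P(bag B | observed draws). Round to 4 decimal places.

The likelihood of the observed sequence under each hypothesis: P(data | bag A) = (6/9)(6/9) = 0.44444; P(data | bag B) = (5/9)(5/9) = 0.30864; P(data | bag C) = (4/5)(4/5) = 0.64.
Multiplying each by its prior: 2/5 · 0.44444 = 0.17778, 3/10 · 0.30864 = 0.092593, 3/10 · 0.64 = 0.192; these sum to 0.46237.
By Bayes' rule, P(bag B | data) = (0.092593) / (0.46237) = 0.20026.

0.2003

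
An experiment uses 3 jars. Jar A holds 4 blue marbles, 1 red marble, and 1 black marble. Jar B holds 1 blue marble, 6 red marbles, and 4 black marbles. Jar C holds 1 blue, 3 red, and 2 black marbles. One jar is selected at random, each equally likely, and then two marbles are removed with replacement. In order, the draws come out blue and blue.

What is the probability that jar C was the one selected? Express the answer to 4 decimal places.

Compute the likelihood of the observed sequence for each case: P(data | jar A) = (4/6)(4/6) = 0.44444; P(data | jar B) = (1/11)(1/11) = 0.0082645; P(data | jar C) = (1/6)(1/6) = 0.027778.
Multiplying each by its prior: 1/3 · 0.44444 = 0.14815, 1/3 · 0.0082645 = 0.0027548, 1/3 · 0.027778 = 0.0092593; with total 0.16016.
So P(jar C | data) = (0.0092593) / (0.16016) = 0.057812.

0.0578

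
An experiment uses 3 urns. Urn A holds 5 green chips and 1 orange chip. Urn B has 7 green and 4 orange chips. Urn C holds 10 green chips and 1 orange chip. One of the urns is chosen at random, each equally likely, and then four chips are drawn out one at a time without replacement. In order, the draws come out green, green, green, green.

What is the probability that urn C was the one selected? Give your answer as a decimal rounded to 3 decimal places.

0.592

Under each hypothesis, the probability of the observed sequence is: P(data | urn A) = (5/6)(4/5)(3/4)(2/3) = 1/3; P(data | urn B) = (7/11)(6/10)(5/9)(4/8) = 7/66; P(data | urn C) = (10/11)(9/10)(8/9)(7/8) = 7/11.
Multiplying each by its prior: 1/3 · 1/3 = 1/9, 1/3 · 7/66 = 7/198, 1/3 · 7/11 = 7/33; with total 71/198.
Hence P(urn C | data) = (7/33) / (71/198) = 42/71.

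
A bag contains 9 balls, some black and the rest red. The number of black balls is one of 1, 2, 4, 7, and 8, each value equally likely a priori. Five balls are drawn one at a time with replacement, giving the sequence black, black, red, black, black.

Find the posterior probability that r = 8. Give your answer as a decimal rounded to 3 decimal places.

Compute the likelihood of the observed sequence for each case: P(data | r = 1) = (1/9)(1/9)(8/9)(1/9)(1/9) = 0.00013548; P(data | r = 2) = (2/9)(2/9)(7/9)(2/9)(2/9) = 0.0018967; P(data | r = 4) = (4/9)(4/9)(5/9)(4/9)(4/9) = 0.021677; P(data | r = 7) = (7/9)(7/9)(2/9)(7/9)(7/9) = 0.081322; P(data | r = 8) = (8/9)(8/9)(1/9)(8/9)(8/9) = 0.069366.
Weighting by the prior gives 1/5 · 0.00013548 = 2.7096e-05, 1/5 · 0.0018967 = 0.00037935, 1/5 · 0.021677 = 0.0043354, 1/5 · 0.081322 = 0.016264, 1/5 · 0.069366 = 0.013873; these sum to 0.03488.
Therefore the posterior P(r = 8 | data) = (0.013873) / (0.03488) = 0.39775.

0.398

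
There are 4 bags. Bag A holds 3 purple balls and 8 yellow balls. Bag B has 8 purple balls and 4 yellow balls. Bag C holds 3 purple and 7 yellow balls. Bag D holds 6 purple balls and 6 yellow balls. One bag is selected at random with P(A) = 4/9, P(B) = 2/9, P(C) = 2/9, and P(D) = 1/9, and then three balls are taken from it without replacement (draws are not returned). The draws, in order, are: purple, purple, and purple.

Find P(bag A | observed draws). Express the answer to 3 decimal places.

The likelihood of the observed sequence under each hypothesis: P(data | bag A) = (3/11)(2/10)(1/9) = 0.0060606; P(data | bag B) = (8/12)(7/11)(6/10) = 0.25455; P(data | bag C) = (3/10)(2/9)(1/8) = 0.0083333; P(data | bag D) = (6/12)(5/11)(4/10) = 0.090909.
Weighting by the prior gives 4/9 · 0.0060606 = 0.0026936, 2/9 · 0.25455 = 0.056566, 2/9 · 0.0083333 = 0.0018519, 1/9 · 0.090909 = 0.010101; summing to 0.071212.
So P(bag A | data) = (0.0026936) / (0.071212) = 0.037825.

0.038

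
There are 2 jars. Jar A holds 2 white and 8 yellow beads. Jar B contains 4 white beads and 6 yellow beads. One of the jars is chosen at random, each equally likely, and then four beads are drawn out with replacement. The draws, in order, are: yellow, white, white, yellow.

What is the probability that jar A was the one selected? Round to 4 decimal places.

Compute the likelihood of the observed sequence for each case: P(data | jar A) = (8/10)(2/10)(2/10)(8/10) = 16/625; P(data | jar B) = (6/10)(4/10)(4/10)(6/10) = 36/625.
Multiplying each by its prior: 1/2 · 16/625 = 8/625, 1/2 · 36/625 = 18/625; these sum to 26/625.
Therefore the posterior P(jar A | data) = (8/625) / (26/625) = 4/13.

0.3077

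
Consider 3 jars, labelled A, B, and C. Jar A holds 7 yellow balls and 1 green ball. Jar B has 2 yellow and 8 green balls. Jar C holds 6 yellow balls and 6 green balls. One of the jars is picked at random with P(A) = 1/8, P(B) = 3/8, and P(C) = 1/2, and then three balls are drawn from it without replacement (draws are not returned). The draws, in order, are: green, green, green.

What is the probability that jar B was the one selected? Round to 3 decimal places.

0.794

Under each hypothesis, the probability of the observed sequence is: P(data | jar A) = (1/8)(0/7) = 0; P(data | jar B) = (8/10)(7/9)(6/8) = 7/15; P(data | jar C) = (6/12)(5/11)(4/10) = 1/11.
Multiplying each by its prior: 1/8 · 0 = 0, 3/8 · 7/15 = 7/40, 1/2 · 1/11 = 1/22; these sum to 97/440.
So P(jar B | data) = (7/40) / (97/440) = 77/97.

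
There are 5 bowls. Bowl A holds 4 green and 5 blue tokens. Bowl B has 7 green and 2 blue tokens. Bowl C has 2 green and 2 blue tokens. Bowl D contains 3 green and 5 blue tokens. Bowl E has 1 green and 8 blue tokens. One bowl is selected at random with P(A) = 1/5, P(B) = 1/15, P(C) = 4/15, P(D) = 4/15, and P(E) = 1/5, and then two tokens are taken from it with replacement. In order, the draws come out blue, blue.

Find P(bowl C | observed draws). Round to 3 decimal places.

0.169

The likelihood of the observed sequence under each hypothesis: P(data | bowl A) = (5/9)(5/9) = 0.30864; P(data | bowl B) = (2/9)(2/9) = 0.049383; P(data | bowl C) = (2/4)(2/4) = 0.25; P(data | bowl D) = (5/8)(5/8) = 0.39062; P(data | bowl E) = (8/9)(8/9) = 0.79012.
Multiplying each by its prior: 1/5 · 0.30864 = 0.061728, 1/15 · 0.049383 = 0.0032922, 4/15 · 0.25 = 0.066667, 4/15 · 0.39062 = 0.10417, 1/5 · 0.79012 = 0.15802; with total 0.39388.
Hence P(bowl C | data) = (0.066667) / (0.39388) = 0.16926.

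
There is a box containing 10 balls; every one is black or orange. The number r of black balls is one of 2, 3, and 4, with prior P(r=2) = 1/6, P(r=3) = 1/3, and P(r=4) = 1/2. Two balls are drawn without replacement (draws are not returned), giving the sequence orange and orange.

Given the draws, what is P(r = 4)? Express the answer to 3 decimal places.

For each hypothesis, P(data | H) works out to: P(data | r = 2) = (8/10)(7/9) = 28/45; P(data | r = 3) = (7/10)(6/9) = 7/15; P(data | r = 4) = (6/10)(5/9) = 1/3.
Multiplying each by its prior: 1/6 · 28/45 = 14/135, 1/3 · 7/15 = 7/45, 1/2 · 1/3 = 1/6; with total 23/54.
Therefore the posterior P(r = 4 | data) = (1/6) / (23/54) = 9/23.

0.391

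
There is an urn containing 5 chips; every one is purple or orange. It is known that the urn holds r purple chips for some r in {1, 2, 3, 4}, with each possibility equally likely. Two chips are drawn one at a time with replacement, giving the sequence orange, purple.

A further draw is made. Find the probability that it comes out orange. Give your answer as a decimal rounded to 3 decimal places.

For each hypothesis, P(data | H) works out to: P(data | r = 1) = (4/5)(1/5) = 4/25; P(data | r = 2) = (3/5)(2/5) = 6/25; P(data | r = 3) = (2/5)(3/5) = 6/25; P(data | r = 4) = (1/5)(4/5) = 4/25.
The prior-weighted likelihoods are 1/4 · 4/25 = 1/25, 1/4 · 6/25 = 3/50, 1/4 · 6/25 = 3/50, 1/4 · 4/25 = 1/25; these sum to 1/5.
Dividing through by the total gives posterior P(r = 1 | data) = 1/5, P(r = 2 | data) = 3/10, P(r = 3 | data) = 3/10, P(r = 4 | data) = 1/5.
Averaging over the posterior, P(orange next | data) = (4/5)(1/5) + (3/5)(3/10) + (2/5)(3/10) + (1/5)(1/5) = 1/2.

0.500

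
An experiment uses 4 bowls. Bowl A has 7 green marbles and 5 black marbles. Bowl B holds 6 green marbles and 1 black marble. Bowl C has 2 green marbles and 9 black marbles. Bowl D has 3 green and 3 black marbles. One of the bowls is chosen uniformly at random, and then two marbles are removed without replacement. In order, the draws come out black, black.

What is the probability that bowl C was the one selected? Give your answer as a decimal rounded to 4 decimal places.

0.6506

For each hypothesis, P(data | H) works out to: P(data | bowl A) = (5/12)(4/11) = 5/33; P(data | bowl B) = (1/7)(0/6) = 0; P(data | bowl C) = (9/11)(8/10) = 36/55; P(data | bowl D) = (3/6)(2/5) = 1/5.
Weighting by the prior gives 1/4 · 5/33 = 5/132, 1/4 · 0 = 0, 1/4 · 36/55 = 9/55, 1/4 · 1/5 = 1/20; summing to 83/330.
So P(bowl C | data) = (9/55) / (83/330) = 54/83.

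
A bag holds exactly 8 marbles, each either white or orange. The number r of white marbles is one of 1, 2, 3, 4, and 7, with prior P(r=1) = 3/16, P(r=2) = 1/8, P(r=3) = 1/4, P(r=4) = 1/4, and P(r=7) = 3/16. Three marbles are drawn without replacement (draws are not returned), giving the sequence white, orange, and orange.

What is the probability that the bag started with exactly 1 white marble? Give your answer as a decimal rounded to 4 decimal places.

0.1858

For each hypothesis, P(data | H) works out to: P(data | r = 1) = (1/8)(7/7)(6/6) = 1/8; P(data | r = 2) = (2/8)(6/7)(5/6) = 5/28; P(data | r = 3) = (3/8)(5/7)(4/6) = 5/28; P(data | r = 4) = (4/8)(4/7)(3/6) = 1/7; P(data | r = 7) = (7/8)(1/7)(0/6) = 0.
Multiplying each by its prior: 3/16 · 1/8 = 3/128, 1/8 · 5/28 = 5/224, 1/4 · 5/28 = 5/112, 1/4 · 1/7 = 1/28, 3/16 · 0 = 0; summing to 113/896.
Therefore the posterior P(r = 1 | data) = (3/128) / (113/896) = 21/113.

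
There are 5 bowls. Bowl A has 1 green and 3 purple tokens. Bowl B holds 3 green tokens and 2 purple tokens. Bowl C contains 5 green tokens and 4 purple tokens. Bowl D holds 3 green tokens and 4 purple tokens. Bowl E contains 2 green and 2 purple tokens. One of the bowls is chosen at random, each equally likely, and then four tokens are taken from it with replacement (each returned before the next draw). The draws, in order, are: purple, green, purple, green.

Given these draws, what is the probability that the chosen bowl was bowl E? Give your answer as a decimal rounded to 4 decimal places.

0.2263

Under each hypothesis, the probability of the observed sequence is: P(data | bowl A) = (3/4)(1/4)(3/4)(1/4) = 0.035156; P(data | bowl B) = (2/5)(3/5)(2/5)(3/5) = 0.0576; P(data | bowl C) = (4/9)(5/9)(4/9)(5/9) = 0.060966; P(data | bowl D) = (4/7)(3/7)(4/7)(3/7) = 0.059975; P(data | bowl E) = (2/4)(2/4)(2/4)(2/4) = 0.0625.
Weighting by the prior gives 1/5 · 0.035156 = 0.0070313, 1/5 · 0.0576 = 0.01152, 1/5 · 0.060966 = 0.012193, 1/5 · 0.059975 = 0.011995, 1/5 · 0.0625 = 0.0125; with total 0.05524.
So P(bowl E | data) = (0.0125) / (0.05524) = 0.22629.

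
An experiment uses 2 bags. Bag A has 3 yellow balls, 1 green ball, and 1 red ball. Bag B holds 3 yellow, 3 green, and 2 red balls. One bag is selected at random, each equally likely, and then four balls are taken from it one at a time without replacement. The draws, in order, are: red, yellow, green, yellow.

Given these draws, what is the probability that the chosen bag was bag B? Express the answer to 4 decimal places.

For each hypothesis, P(data | H) works out to: P(data | bag A) = (1/5)(3/4)(1/3)(2/2) = 1/20; P(data | bag B) = (2/8)(3/7)(3/6)(2/5) = 3/140.
Multiplying each by its prior: 1/2 · 1/20 = 1/40, 1/2 · 3/140 = 3/280; with total 1/28.
Therefore the posterior P(bag B | data) = (3/280) / (1/28) = 3/10.

0.3000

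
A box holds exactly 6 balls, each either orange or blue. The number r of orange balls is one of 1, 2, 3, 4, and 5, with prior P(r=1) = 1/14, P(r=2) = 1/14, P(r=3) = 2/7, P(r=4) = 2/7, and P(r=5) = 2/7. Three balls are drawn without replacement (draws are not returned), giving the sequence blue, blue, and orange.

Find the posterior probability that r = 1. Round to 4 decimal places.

For each hypothesis, P(data | H) works out to: P(data | r = 1) = (5/6)(4/5)(1/4) = 1/6; P(data | r = 2) = (4/6)(3/5)(2/4) = 1/5; P(data | r = 3) = (3/6)(2/5)(3/4) = 3/20; P(data | r = 4) = (2/6)(1/5)(4/4) = 1/15; P(data | r = 5) = (1/6)(0/5) = 0.
The prior-weighted likelihoods are 1/14 · 1/6 = 1/84, 1/14 · 1/5 = 1/70, 2/7 · 3/20 = 3/70, 2/7 · 1/15 = 2/105, 2/7 · 0 = 0; summing to 37/420.
So P(r = 1 | data) = (1/84) / (37/420) = 5/37.

0.1351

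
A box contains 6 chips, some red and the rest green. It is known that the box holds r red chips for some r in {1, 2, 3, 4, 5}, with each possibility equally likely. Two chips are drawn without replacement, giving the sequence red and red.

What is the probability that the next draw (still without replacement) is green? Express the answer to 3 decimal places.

The likelihood of the observed sequence under each hypothesis: P(data | r = 1) = (1/6)(0/5) = 0; P(data | r = 2) = (2/6)(1/5) = 1/15; P(data | r = 3) = (3/6)(2/5) = 1/5; P(data | r = 4) = (4/6)(3/5) = 2/5; P(data | r = 5) = (5/6)(4/5) = 2/3.
The prior-weighted likelihoods are 1/5 · 0 = 0, 1/5 · 1/15 = 1/75, 1/5 · 1/5 = 1/25, 1/5 · 2/5 = 2/25, 1/5 · 2/3 = 2/15; these sum to 4/15.
The posterior is then P(r = 1 | data) = 0, P(r = 2 | data) = 1/20, P(r = 3 | data) = 3/20, P(r = 4 | data) = 3/10, P(r = 5 | data) = 1/2.
The predictive probability is P(green next | data) = (1)(1/20) + (3/4)(3/20) + (1/2)(3/10) + (1/4)(1/2) = 7/16.

0.438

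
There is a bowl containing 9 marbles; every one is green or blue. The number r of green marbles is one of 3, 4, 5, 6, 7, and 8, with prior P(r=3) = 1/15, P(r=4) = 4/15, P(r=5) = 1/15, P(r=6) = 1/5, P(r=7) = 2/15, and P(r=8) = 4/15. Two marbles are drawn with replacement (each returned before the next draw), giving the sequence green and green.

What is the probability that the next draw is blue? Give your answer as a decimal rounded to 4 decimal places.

0.2480

Compute the likelihood of the observed sequence for each case: P(data | r = 3) = (3/9)(3/9) = 0.11111; P(data | r = 4) = (4/9)(4/9) = 0.19753; P(data | r = 5) = (5/9)(5/9) = 0.30864; P(data | r = 6) = (6/9)(6/9) = 0.44444; P(data | r = 7) = (7/9)(7/9) = 0.60494; P(data | r = 8) = (8/9)(8/9) = 0.79012.
Weighting by the prior gives 1/15 · 0.11111 = 0.0074074, 4/15 · 0.19753 = 0.052675, 1/15 · 0.30864 = 0.020576, 1/5 · 0.44444 = 0.088889, 2/15 · 0.60494 = 0.080658, 4/15 · 0.79012 = 0.2107; summing to 0.46091.
Dividing through by the total gives posterior P(r = 3 | data) = 0.016071, P(r = 4 | data) = 0.11429, P(r = 5 | data) = 0.044643, P(r = 6 | data) = 0.19286, P(r = 7 | data) = 0.175, P(r = 8 | data) = 0.45714.
The predictive probability is P(blue next | data) = (2/3)(0.016071) + (5/9)(0.11429) + (4/9)(0.044643) + (1/3)(0.19286) + (2/9)(0.175) + (1/9)(0.45714) = 0.24802.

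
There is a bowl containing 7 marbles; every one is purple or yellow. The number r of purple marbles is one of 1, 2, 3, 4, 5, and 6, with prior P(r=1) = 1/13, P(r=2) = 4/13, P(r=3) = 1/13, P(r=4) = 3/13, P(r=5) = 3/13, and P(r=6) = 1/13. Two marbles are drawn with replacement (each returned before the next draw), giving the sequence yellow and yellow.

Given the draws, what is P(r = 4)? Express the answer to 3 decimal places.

Under each hypothesis, the probability of the observed sequence is: P(data | r = 1) = (6/7)(6/7) = 36/49; P(data | r = 2) = (5/7)(5/7) = 25/49; P(data | r = 3) = (4/7)(4/7) = 16/49; P(data | r = 4) = (3/7)(3/7) = 9/49; P(data | r = 5) = (2/7)(2/7) = 4/49; P(data | r = 6) = (1/7)(1/7) = 1/49.
The prior-weighted likelihoods are 1/13 · 36/49 = 36/637, 4/13 · 25/49 = 100/637, 1/13 · 16/49 = 16/637, 3/13 · 9/49 = 27/637, 3/13 · 4/49 = 12/637, 1/13 · 1/49 = 1/637; with total 192/637.
Hence P(r = 4 | data) = (27/637) / (192/637) = 9/64.

0.141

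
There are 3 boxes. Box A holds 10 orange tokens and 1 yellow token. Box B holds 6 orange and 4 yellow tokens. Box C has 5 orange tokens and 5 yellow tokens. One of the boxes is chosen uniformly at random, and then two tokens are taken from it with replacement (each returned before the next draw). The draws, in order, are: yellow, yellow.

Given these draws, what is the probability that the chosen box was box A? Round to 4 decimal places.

For each hypothesis, P(data | H) works out to: P(data | box A) = (1/11)(1/11) = 0.0082645; P(data | box B) = (4/10)(4/10) = 0.16; P(data | box C) = (5/10)(5/10) = 0.25.
The prior-weighted likelihoods are 1/3 · 0.0082645 = 0.0027548, 1/3 · 0.16 = 0.053333, 1/3 · 0.25 = 0.083333; with total 0.13942.
So P(box A | data) = (0.0027548) / (0.13942) = 0.019759.

0.0198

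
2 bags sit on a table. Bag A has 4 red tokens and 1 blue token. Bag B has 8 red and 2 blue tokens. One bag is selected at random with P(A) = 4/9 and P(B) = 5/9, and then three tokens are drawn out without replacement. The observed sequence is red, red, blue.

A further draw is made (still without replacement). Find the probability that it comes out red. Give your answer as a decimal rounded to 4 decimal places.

0.9296

Compute the likelihood of the observed sequence for each case: P(data | bag A) = (4/5)(3/4)(1/3) = 1/5; P(data | bag B) = (8/10)(7/9)(2/8) = 7/45.
The prior-weighted likelihoods are 4/9 · 1/5 = 4/45, 5/9 · 7/45 = 7/81; these sum to 71/405.
Dividing through by the total gives posterior P(bag A | data) = 36/71, P(bag B | data) = 35/71.
Averaging over the posterior, P(red next | data) = (1)(36/71) + (6/7)(35/71) = 66/71.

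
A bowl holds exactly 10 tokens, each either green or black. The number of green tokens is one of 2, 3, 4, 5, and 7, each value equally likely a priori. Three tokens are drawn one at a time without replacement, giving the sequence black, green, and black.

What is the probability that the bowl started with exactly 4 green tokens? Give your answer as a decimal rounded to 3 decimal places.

0.240

For each hypothesis, P(data | H) works out to: P(data | r = 2) = (8/10)(2/9)(7/8) = 7/45; P(data | r = 3) = (7/10)(3/9)(6/8) = 7/40; P(data | r = 4) = (6/10)(4/9)(5/8) = 1/6; P(data | r = 5) = (5/10)(5/9)(4/8) = 5/36; P(data | r = 7) = (3/10)(7/9)(2/8) = 7/120.
Multiplying each by its prior: 1/5 · 7/45 = 7/225, 1/5 · 7/40 = 7/200, 1/5 · 1/6 = 1/30, 1/5 · 5/36 = 1/36, 1/5 · 7/120 = 7/600; with total 5/36.
By Bayes' rule, P(r = 4 | data) = (1/30) / (5/36) = 6/25.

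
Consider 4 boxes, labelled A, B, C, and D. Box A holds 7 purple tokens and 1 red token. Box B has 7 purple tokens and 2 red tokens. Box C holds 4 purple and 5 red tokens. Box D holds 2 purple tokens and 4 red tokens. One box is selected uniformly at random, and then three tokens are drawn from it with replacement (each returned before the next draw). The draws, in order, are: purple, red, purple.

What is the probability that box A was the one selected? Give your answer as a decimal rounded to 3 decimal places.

0.231

Under each hypothesis, the probability of the observed sequence is: P(data | box A) = (7/8)(1/8)(7/8) = 0.095703; P(data | box B) = (7/9)(2/9)(7/9) = 0.13443; P(data | box C) = (4/9)(5/9)(4/9) = 0.10974; P(data | box D) = (2/6)(4/6)(2/6) = 0.074074.
Multiplying each by its prior: 1/4 · 0.095703 = 0.023926, 1/4 · 0.13443 = 0.033608, 1/4 · 0.10974 = 0.027435, 1/4 · 0.074074 = 0.018519; these sum to 0.10349.
Therefore the posterior P(box A | data) = (0.023926) / (0.10349) = 0.2312.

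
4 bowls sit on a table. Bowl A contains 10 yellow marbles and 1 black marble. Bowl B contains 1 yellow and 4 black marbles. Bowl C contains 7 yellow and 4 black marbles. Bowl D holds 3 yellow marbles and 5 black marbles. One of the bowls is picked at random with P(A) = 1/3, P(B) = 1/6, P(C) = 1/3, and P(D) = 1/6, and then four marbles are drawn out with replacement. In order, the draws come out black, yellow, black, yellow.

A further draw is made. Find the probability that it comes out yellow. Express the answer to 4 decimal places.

0.5280

Under each hypothesis, the probability of the observed sequence is: P(data | bowl A) = (1/11)(10/11)(1/11)(10/11) = 0.0068301; P(data | bowl B) = (4/5)(1/5)(4/5)(1/5) = 0.0256; P(data | bowl C) = (4/11)(7/11)(4/11)(7/11) = 0.053548; P(data | bowl D) = (5/8)(3/8)(5/8)(3/8) = 0.054932.
The prior-weighted likelihoods are 1/3 · 0.0068301 = 0.0022767, 1/6 · 0.0256 = 0.0042667, 1/3 · 0.053548 = 0.017849, 1/6 · 0.054932 = 0.0091553; summing to 0.033548.
Dividing through by the total gives posterior P(bowl A | data) = 0.067864, P(bowl B | data) = 0.12718, P(bowl C | data) = 0.53205, P(bowl D | data) = 0.2729.
Averaging over the posterior, P(yellow next | data) = (10/11)(0.067864) + (1/5)(0.12718) + (7/11)(0.53205) + (3/8)(0.2729) = 0.52805.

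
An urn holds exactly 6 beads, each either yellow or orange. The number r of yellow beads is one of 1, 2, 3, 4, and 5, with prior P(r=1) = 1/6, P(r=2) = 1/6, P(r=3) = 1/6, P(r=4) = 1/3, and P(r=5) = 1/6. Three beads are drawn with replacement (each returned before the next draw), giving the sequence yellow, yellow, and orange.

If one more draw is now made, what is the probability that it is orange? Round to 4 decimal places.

Under each hypothesis, the probability of the observed sequence is: P(data | r = 1) = (1/6)(1/6)(5/6) = 0.023148; P(data | r = 2) = (2/6)(2/6)(4/6) = 0.074074; P(data | r = 3) = (3/6)(3/6)(3/6) = 0.125; P(data | r = 4) = (4/6)(4/6)(2/6) = 0.14815; P(data | r = 5) = (5/6)(5/6)(1/6) = 0.11574.
Multiplying each by its prior: 1/6 · 0.023148 = 0.003858, 1/6 · 0.074074 = 0.012346, 1/6 · 0.125 = 0.020833, 1/3 · 0.14815 = 0.049383, 1/6 · 0.11574 = 0.01929; with total 0.10571.
The posterior is then P(r = 1 | data) = 0.036496, P(r = 2 | data) = 0.11679, P(r = 3 | data) = 0.19708, P(r = 4 | data) = 0.46715, P(r = 5 | data) = 0.18248.
So P(orange next | data) = Σ P(orange next | H) P(H | data) = (5/6)(0.036496) + (2/3)(0.11679) + (1/2)(0.19708) + (1/3)(0.46715) + (1/6)(0.18248) = 0.39294.

0.3929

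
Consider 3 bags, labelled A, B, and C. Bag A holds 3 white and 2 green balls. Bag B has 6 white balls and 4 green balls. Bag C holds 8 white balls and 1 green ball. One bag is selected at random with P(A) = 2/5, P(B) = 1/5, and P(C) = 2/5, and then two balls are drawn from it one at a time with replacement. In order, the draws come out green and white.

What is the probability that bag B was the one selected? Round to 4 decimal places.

0.2616

The likelihood of the observed sequence under each hypothesis: P(data | bag A) = (2/5)(3/5) = 0.24; P(data | bag B) = (4/10)(6/10) = 0.24; P(data | bag C) = (1/9)(8/9) = 0.098765.
Multiplying each by its prior: 2/5 · 0.24 = 0.096, 1/5 · 0.24 = 0.048, 2/5 · 0.098765 = 0.039506; with total 0.18351.
By Bayes' rule, P(bag B | data) = (0.048) / (0.18351) = 0.26157.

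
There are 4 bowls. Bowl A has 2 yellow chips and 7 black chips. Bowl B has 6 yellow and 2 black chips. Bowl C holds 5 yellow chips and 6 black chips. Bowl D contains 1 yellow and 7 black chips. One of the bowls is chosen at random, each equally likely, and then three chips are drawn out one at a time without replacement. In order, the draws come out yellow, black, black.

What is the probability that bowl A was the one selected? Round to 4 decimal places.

For each hypothesis, P(data | H) works out to: P(data | bowl A) = (2/9)(7/8)(6/7) = 0.16667; P(data | bowl B) = (6/8)(2/7)(1/6) = 0.035714; P(data | bowl C) = (5/11)(6/10)(5/9) = 0.15152; P(data | bowl D) = (1/8)(7/7)(6/6) = 0.125.
Weighting by the prior gives 1/4 · 0.16667 = 0.041667, 1/4 · 0.035714 = 0.0089286, 1/4 · 0.15152 = 0.037879, 1/4 · 0.125 = 0.03125; with total 0.11972.
So P(bowl A | data) = (0.041667) / (0.11972) = 0.34802.

0.3480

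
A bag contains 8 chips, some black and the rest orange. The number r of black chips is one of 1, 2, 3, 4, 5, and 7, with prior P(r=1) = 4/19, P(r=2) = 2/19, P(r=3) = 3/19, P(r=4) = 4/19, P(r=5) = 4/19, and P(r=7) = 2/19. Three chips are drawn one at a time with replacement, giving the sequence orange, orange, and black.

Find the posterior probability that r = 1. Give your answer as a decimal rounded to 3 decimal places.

Under each hypothesis, the probability of the observed sequence is: P(data | r = 1) = (7/8)(7/8)(1/8) = 0.095703; P(data | r = 2) = (6/8)(6/8)(2/8) = 0.14062; P(data | r = 3) = (5/8)(5/8)(3/8) = 0.14648; P(data | r = 4) = (4/8)(4/8)(4/8) = 0.125; P(data | r = 5) = (3/8)(3/8)(5/8) = 0.087891; P(data | r = 7) = (1/8)(1/8)(7/8) = 0.013672.
The prior-weighted likelihoods are 4/19 · 0.095703 = 0.020148, 2/19 · 0.14062 = 0.014803, 3/19 · 0.14648 = 0.023129, 4/19 · 0.125 = 0.026316, 4/19 · 0.087891 = 0.018503, 2/19 · 0.013672 = 0.0014391; with total 0.10434.
Therefore the posterior P(r = 1 | data) = (0.020148) / (0.10434) = 0.1931.

0.193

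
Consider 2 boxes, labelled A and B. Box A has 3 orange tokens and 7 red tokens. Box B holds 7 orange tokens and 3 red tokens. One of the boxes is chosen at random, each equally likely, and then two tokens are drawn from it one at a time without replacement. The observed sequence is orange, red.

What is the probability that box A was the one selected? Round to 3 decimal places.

The likelihood of the observed sequence under each hypothesis: P(data | box A) = (3/10)(7/9) = 7/30; P(data | box B) = (7/10)(3/9) = 7/30.
The prior-weighted likelihoods are 1/2 · 7/30 = 7/60, 1/2 · 7/30 = 7/60; these sum to 7/30.
So P(box A | data) = (7/60) / (7/30) = 1/2.

0.500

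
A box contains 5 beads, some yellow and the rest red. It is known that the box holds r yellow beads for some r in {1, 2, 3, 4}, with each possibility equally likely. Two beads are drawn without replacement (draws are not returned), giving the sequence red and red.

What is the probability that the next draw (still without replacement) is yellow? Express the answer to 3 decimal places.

0.500

Under each hypothesis, the probability of the observed sequence is: P(data | r = 1) = (4/5)(3/4) = 3/5; P(data | r = 2) = (3/5)(2/4) = 3/10; P(data | r = 3) = (2/5)(1/4) = 1/10; P(data | r = 4) = (1/5)(0/4) = 0.
Weighting by the prior gives 1/4 · 3/5 = 3/20, 1/4 · 3/10 = 3/40, 1/4 · 1/10 = 1/40, 1/4 · 0 = 0; summing to 1/4.
The posterior is then P(r = 1 | data) = 3/5, P(r = 2 | data) = 3/10, P(r = 3 | data) = 1/10, P(r = 4 | data) = 0.
The predictive probability is P(yellow next | data) = (1/3)(3/5) + (2/3)(3/10) + (1)(1/10) = 1/2.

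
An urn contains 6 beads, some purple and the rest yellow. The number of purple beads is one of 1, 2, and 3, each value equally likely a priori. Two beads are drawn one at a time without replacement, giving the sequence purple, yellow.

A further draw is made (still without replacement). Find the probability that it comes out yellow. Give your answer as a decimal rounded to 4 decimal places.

0.7045

The likelihood of the observed sequence under each hypothesis: P(data | r = 1) = (1/6)(5/5) = 1/6; P(data | r = 2) = (2/6)(4/5) = 4/15; P(data | r = 3) = (3/6)(3/5) = 3/10.
The prior-weighted likelihoods are 1/3 · 1/6 = 1/18, 1/3 · 4/15 = 4/45, 1/3 · 3/10 = 1/10; summing to 11/45.
Normalising, the posterior is P(r = 1 | data) = 5/22, P(r = 2 | data) = 4/11, P(r = 3 | data) = 9/22.
Averaging over the posterior, P(yellow next | data) = (1)(5/22) + (3/4)(4/11) + (1/2)(9/22) = 31/44.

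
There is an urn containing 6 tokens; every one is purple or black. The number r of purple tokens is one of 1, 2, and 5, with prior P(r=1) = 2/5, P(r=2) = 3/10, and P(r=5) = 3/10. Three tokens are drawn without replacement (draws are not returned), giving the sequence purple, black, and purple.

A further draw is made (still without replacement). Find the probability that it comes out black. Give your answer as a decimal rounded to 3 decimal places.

Compute the likelihood of the observed sequence for each case: P(data | r = 1) = (1/6)(5/5)(0/4) = 0; P(data | r = 2) = (2/6)(4/5)(1/4) = 1/15; P(data | r = 5) = (5/6)(1/5)(4/4) = 1/6.
Weighting by the prior gives 2/5 · 0 = 0, 3/10 · 1/15 = 1/50, 3/10 · 1/6 = 1/20; with total 7/100.
The posterior is then P(r = 1 | data) = 0, P(r = 2 | data) = 2/7, P(r = 5 | data) = 5/7.
So P(black next | data) = Σ P(black next | H) P(H | data) = (1)(2/7) + (0)(5/7) = 2/7.

0.286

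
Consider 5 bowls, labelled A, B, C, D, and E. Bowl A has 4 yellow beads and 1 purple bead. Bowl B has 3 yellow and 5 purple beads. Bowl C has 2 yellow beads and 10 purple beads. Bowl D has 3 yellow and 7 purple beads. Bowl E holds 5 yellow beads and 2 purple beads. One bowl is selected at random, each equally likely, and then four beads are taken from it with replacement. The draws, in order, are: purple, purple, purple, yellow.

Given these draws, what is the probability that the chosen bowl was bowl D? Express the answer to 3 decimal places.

0.328

For each hypothesis, P(data | H) works out to: P(data | bowl A) = (1/5)(1/5)(1/5)(4/5) = 0.0064; P(data | bowl B) = (5/8)(5/8)(5/8)(3/8) = 0.091553; P(data | bowl C) = (10/12)(10/12)(10/12)(2/12) = 0.096451; P(data | bowl D) = (7/10)(7/10)(7/10)(3/10) = 0.1029; P(data | bowl E) = (2/7)(2/7)(2/7)(5/7) = 0.01666.
The prior-weighted likelihoods are 1/5 · 0.0064 = 0.00128, 1/5 · 0.091553 = 0.018311, 1/5 · 0.096451 = 0.01929, 1/5 · 0.1029 = 0.02058, 1/5 · 0.01666 = 0.0033319; with total 0.062793.
Hence P(bowl D | data) = (0.02058) / (0.062793) = 0.32775.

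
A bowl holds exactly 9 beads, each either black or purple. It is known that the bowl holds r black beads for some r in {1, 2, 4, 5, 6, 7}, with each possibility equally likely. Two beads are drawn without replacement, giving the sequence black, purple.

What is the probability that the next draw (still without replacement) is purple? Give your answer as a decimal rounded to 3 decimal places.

The likelihood of the observed sequence under each hypothesis: P(data | r = 1) = (1/9)(8/8) = 1/9; P(data | r = 2) = (2/9)(7/8) = 7/36; P(data | r = 4) = (4/9)(5/8) = 5/18; P(data | r = 5) = (5/9)(4/8) = 5/18; P(data | r = 6) = (6/9)(3/8) = 1/4; P(data | r = 7) = (7/9)(2/8) = 7/36.
The prior-weighted likelihoods are 1/6 · 1/9 = 1/54, 1/6 · 7/36 = 7/216, 1/6 · 5/18 = 5/108, 1/6 · 5/18 = 5/108, 1/6 · 1/4 = 1/24, 1/6 · 7/36 = 7/216; summing to 47/216.
The posterior is then P(r = 1 | data) = 4/47, P(r = 2 | data) = 7/47, P(r = 4 | data) = 10/47, P(r = 5 | data) = 10/47, P(r = 6 | data) = 9/47, P(r = 7 | data) = 7/47.
Averaging over the posterior, P(purple next | data) = (1)(4/47) + (6/7)(7/47) + (4/7)(10/47) + (3/7)(10/47) + (2/7)(9/47) + (1/7)(7/47) = 165/329.

0.502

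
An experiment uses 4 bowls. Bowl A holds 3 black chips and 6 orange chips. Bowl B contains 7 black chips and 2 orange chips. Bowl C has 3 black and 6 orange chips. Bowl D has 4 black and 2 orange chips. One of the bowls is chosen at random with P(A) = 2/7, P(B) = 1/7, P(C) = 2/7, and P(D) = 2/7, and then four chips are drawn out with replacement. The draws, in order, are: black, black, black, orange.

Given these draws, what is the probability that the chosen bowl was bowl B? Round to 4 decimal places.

0.2608

The likelihood of the observed sequence under each hypothesis: P(data | bowl A) = (3/9)(3/9)(3/9)(6/9) = 0.024691; P(data | bowl B) = (7/9)(7/9)(7/9)(2/9) = 0.10456; P(data | bowl C) = (3/9)(3/9)(3/9)(6/9) = 0.024691; P(data | bowl D) = (4/6)(4/6)(4/6)(2/6) = 0.098765.
Multiplying each by its prior: 2/7 · 0.024691 = 0.0070547, 1/7 · 0.10456 = 0.014937, 2/7 · 0.024691 = 0.0070547, 2/7 · 0.098765 = 0.028219; with total 0.057265.
By Bayes' rule, P(bowl B | data) = (0.014937) / (0.057265) = 0.26084.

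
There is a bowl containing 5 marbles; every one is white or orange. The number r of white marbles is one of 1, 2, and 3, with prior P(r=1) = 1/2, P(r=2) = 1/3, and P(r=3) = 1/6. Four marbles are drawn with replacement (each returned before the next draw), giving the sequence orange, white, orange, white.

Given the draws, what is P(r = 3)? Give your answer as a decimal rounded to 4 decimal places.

0.2308

The likelihood of the observed sequence under each hypothesis: P(data | r = 1) = (4/5)(1/5)(4/5)(1/5) = 16/625; P(data | r = 2) = (3/5)(2/5)(3/5)(2/5) = 36/625; P(data | r = 3) = (2/5)(3/5)(2/5)(3/5) = 36/625.
Multiplying each by its prior: 1/2 · 16/625 = 8/625, 1/3 · 36/625 = 12/625, 1/6 · 36/625 = 6/625; these sum to 26/625.
Hence P(r = 3 | data) = (6/625) / (26/625) = 3/13.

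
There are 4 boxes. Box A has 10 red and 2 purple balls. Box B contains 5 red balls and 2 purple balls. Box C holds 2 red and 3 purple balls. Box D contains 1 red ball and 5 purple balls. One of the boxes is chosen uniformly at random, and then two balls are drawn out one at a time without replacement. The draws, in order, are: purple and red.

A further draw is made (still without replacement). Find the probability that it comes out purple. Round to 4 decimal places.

For each hypothesis, P(data | H) works out to: P(data | box A) = (2/12)(10/11) = 0.15152; P(data | box B) = (2/7)(5/6) = 0.2381; P(data | box C) = (3/5)(2/4) = 0.3; P(data | box D) = (5/6)(1/5) = 0.16667.
Multiplying each by its prior: 1/4 · 0.15152 = 0.037879, 1/4 · 0.2381 = 0.059524, 1/4 · 0.3 = 0.075, 1/4 · 0.16667 = 0.041667; these sum to 0.21407.
Dividing through by the total gives posterior P(box A | data) = 0.17695, P(box B | data) = 0.27806, P(box C | data) = 0.35035, P(box D | data) = 0.19464.
The predictive probability is P(purple next | data) = (1/10)(0.17695) + (1/5)(0.27806) + (2/3)(0.35035) + (1)(0.19464) = 0.50152.

0.5015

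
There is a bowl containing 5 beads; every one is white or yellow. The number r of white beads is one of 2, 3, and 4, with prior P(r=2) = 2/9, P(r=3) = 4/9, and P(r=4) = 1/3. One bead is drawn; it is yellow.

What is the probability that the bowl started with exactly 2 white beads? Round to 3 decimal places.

For each hypothesis, P(data | H) works out to: P(data | r = 2) = (3/5) = 3/5; P(data | r = 3) = (2/5) = 2/5; P(data | r = 4) = (1/5) = 1/5.
Multiplying each by its prior: 2/9 · 3/5 = 2/15, 4/9 · 2/5 = 8/45, 1/3 · 1/5 = 1/15; with total 17/45.
So P(r = 2 | data) = (2/15) / (17/45) = 6/17.

0.353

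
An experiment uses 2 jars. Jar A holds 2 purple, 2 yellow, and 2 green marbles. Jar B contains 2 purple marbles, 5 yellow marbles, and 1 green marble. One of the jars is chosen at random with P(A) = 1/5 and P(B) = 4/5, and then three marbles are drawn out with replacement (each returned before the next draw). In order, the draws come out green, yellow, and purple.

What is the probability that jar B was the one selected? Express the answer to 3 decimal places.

0.678

For each hypothesis, P(data | H) works out to: P(data | jar A) = (2/6)(2/6)(2/6) = 0.037037; P(data | jar B) = (1/8)(5/8)(2/8) = 0.019531.
Weighting by the prior gives 1/5 · 0.037037 = 0.0074074, 4/5 · 0.019531 = 0.015625; summing to 0.023032.
By Bayes' rule, P(jar B | data) = (0.015625) / (0.023032) = 0.67839.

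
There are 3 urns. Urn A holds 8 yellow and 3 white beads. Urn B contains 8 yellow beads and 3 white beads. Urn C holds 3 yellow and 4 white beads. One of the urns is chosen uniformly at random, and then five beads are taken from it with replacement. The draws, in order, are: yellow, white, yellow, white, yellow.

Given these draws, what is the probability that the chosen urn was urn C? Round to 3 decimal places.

The likelihood of the observed sequence under each hypothesis: P(data | urn A) = (8/11)(3/11)(8/11)(3/11)(8/11) = 0.028612; P(data | urn B) = (8/11)(3/11)(8/11)(3/11)(8/11) = 0.028612; P(data | urn C) = (3/7)(4/7)(3/7)(4/7)(3/7) = 0.025704.
Weighting by the prior gives 1/3 · 0.028612 = 0.0095374, 1/3 · 0.028612 = 0.0095374, 1/3 · 0.025704 = 0.0085679; with total 0.027643.
Hence P(urn C | data) = (0.0085679) / (0.027643) = 0.30995.

0.310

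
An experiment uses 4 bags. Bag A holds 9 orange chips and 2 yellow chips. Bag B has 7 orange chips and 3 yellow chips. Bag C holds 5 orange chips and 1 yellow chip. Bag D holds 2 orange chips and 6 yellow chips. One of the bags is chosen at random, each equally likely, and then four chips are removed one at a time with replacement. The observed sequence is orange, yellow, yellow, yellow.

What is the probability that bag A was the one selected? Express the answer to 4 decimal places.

0.0369

For each hypothesis, P(data | H) works out to: P(data | bag A) = (9/11)(2/11)(2/11)(2/11) = 0.0049177; P(data | bag B) = (7/10)(3/10)(3/10)(3/10) = 0.0189; P(data | bag C) = (5/6)(1/6)(1/6)(1/6) = 0.003858; P(data | bag D) = (2/8)(6/8)(6/8)(6/8) = 0.10547.
Weighting by the prior gives 1/4 · 0.0049177 = 0.0012294, 1/4 · 0.0189 = 0.004725, 1/4 · 0.003858 = 0.00096451, 1/4 · 0.10547 = 0.026367; with total 0.033286.
So P(bag A | data) = (0.0012294) / (0.033286) = 0.036935.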